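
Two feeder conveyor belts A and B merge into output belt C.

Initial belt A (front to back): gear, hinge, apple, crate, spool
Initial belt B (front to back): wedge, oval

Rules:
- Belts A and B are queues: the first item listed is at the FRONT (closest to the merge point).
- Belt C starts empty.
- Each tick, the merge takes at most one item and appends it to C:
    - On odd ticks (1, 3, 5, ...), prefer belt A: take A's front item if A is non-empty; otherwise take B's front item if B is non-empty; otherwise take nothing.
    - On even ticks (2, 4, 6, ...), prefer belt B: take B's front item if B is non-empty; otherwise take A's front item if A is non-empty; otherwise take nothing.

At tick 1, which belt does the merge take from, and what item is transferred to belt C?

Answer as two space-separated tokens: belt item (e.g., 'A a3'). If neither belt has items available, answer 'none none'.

Answer: A gear

Derivation:
Tick 1: prefer A, take gear from A; A=[hinge,apple,crate,spool] B=[wedge,oval] C=[gear]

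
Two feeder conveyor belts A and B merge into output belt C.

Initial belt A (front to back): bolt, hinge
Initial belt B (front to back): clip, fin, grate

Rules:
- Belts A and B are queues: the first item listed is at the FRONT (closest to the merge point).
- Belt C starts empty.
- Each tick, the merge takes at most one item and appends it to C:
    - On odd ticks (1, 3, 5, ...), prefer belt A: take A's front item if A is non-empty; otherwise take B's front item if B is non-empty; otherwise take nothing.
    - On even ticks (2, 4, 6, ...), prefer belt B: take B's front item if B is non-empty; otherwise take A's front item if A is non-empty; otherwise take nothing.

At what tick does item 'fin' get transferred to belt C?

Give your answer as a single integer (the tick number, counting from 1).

Answer: 4

Derivation:
Tick 1: prefer A, take bolt from A; A=[hinge] B=[clip,fin,grate] C=[bolt]
Tick 2: prefer B, take clip from B; A=[hinge] B=[fin,grate] C=[bolt,clip]
Tick 3: prefer A, take hinge from A; A=[-] B=[fin,grate] C=[bolt,clip,hinge]
Tick 4: prefer B, take fin from B; A=[-] B=[grate] C=[bolt,clip,hinge,fin]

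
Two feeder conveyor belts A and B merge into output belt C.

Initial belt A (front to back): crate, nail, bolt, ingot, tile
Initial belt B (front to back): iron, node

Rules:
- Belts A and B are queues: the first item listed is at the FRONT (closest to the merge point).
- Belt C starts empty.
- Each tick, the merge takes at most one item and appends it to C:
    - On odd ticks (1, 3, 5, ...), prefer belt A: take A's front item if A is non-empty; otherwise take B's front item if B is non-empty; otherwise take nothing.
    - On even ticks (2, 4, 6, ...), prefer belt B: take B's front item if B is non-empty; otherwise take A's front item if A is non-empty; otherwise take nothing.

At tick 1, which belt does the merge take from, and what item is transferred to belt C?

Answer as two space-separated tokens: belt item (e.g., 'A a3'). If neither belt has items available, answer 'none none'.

Tick 1: prefer A, take crate from A; A=[nail,bolt,ingot,tile] B=[iron,node] C=[crate]

Answer: A crate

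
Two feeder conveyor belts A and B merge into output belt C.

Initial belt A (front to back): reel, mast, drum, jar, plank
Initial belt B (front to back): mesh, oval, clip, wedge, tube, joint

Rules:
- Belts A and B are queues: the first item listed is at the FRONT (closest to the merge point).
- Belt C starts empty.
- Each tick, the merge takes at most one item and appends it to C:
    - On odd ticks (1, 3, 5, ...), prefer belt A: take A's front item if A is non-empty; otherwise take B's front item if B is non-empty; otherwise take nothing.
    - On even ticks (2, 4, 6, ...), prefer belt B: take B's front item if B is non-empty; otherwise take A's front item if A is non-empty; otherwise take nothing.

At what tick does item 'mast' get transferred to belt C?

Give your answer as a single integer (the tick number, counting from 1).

Tick 1: prefer A, take reel from A; A=[mast,drum,jar,plank] B=[mesh,oval,clip,wedge,tube,joint] C=[reel]
Tick 2: prefer B, take mesh from B; A=[mast,drum,jar,plank] B=[oval,clip,wedge,tube,joint] C=[reel,mesh]
Tick 3: prefer A, take mast from A; A=[drum,jar,plank] B=[oval,clip,wedge,tube,joint] C=[reel,mesh,mast]

Answer: 3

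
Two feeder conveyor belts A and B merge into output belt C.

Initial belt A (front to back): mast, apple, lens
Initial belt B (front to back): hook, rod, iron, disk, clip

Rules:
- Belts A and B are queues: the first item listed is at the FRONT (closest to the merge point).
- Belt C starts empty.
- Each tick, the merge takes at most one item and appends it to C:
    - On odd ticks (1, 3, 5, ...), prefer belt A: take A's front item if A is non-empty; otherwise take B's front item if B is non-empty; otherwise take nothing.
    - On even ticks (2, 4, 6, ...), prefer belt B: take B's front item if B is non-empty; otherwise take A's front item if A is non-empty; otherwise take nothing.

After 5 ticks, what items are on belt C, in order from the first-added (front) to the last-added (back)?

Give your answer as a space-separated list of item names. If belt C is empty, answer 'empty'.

Answer: mast hook apple rod lens

Derivation:
Tick 1: prefer A, take mast from A; A=[apple,lens] B=[hook,rod,iron,disk,clip] C=[mast]
Tick 2: prefer B, take hook from B; A=[apple,lens] B=[rod,iron,disk,clip] C=[mast,hook]
Tick 3: prefer A, take apple from A; A=[lens] B=[rod,iron,disk,clip] C=[mast,hook,apple]
Tick 4: prefer B, take rod from B; A=[lens] B=[iron,disk,clip] C=[mast,hook,apple,rod]
Tick 5: prefer A, take lens from A; A=[-] B=[iron,disk,clip] C=[mast,hook,apple,rod,lens]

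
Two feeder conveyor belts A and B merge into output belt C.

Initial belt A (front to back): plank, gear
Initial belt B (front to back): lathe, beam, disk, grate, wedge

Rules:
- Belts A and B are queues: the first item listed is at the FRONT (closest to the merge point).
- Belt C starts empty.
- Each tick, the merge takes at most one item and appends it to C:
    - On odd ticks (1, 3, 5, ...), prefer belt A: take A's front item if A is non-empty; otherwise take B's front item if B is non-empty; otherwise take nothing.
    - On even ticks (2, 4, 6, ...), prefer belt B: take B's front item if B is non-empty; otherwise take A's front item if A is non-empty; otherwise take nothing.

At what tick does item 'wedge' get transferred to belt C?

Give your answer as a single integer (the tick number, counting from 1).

Answer: 7

Derivation:
Tick 1: prefer A, take plank from A; A=[gear] B=[lathe,beam,disk,grate,wedge] C=[plank]
Tick 2: prefer B, take lathe from B; A=[gear] B=[beam,disk,grate,wedge] C=[plank,lathe]
Tick 3: prefer A, take gear from A; A=[-] B=[beam,disk,grate,wedge] C=[plank,lathe,gear]
Tick 4: prefer B, take beam from B; A=[-] B=[disk,grate,wedge] C=[plank,lathe,gear,beam]
Tick 5: prefer A, take disk from B; A=[-] B=[grate,wedge] C=[plank,lathe,gear,beam,disk]
Tick 6: prefer B, take grate from B; A=[-] B=[wedge] C=[plank,lathe,gear,beam,disk,grate]
Tick 7: prefer A, take wedge from B; A=[-] B=[-] C=[plank,lathe,gear,beam,disk,grate,wedge]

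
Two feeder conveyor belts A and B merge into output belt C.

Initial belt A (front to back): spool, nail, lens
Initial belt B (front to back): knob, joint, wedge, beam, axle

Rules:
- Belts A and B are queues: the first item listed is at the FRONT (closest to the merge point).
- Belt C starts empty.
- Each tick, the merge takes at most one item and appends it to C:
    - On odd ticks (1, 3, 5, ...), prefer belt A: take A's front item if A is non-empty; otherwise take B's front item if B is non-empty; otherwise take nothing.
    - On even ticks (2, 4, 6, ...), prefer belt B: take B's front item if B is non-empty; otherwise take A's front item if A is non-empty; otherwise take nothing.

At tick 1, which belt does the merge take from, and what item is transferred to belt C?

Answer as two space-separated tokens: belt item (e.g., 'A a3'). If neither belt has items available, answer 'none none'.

Tick 1: prefer A, take spool from A; A=[nail,lens] B=[knob,joint,wedge,beam,axle] C=[spool]

Answer: A spool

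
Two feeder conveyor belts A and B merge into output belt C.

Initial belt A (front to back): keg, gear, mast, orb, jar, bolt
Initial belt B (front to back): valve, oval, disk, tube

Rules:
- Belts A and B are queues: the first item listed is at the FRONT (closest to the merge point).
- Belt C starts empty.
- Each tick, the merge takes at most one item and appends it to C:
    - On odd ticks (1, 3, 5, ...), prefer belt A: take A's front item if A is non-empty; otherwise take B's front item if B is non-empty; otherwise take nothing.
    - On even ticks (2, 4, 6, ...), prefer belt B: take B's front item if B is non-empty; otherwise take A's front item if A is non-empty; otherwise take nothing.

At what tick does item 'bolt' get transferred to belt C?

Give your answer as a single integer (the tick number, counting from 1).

Tick 1: prefer A, take keg from A; A=[gear,mast,orb,jar,bolt] B=[valve,oval,disk,tube] C=[keg]
Tick 2: prefer B, take valve from B; A=[gear,mast,orb,jar,bolt] B=[oval,disk,tube] C=[keg,valve]
Tick 3: prefer A, take gear from A; A=[mast,orb,jar,bolt] B=[oval,disk,tube] C=[keg,valve,gear]
Tick 4: prefer B, take oval from B; A=[mast,orb,jar,bolt] B=[disk,tube] C=[keg,valve,gear,oval]
Tick 5: prefer A, take mast from A; A=[orb,jar,bolt] B=[disk,tube] C=[keg,valve,gear,oval,mast]
Tick 6: prefer B, take disk from B; A=[orb,jar,bolt] B=[tube] C=[keg,valve,gear,oval,mast,disk]
Tick 7: prefer A, take orb from A; A=[jar,bolt] B=[tube] C=[keg,valve,gear,oval,mast,disk,orb]
Tick 8: prefer B, take tube from B; A=[jar,bolt] B=[-] C=[keg,valve,gear,oval,mast,disk,orb,tube]
Tick 9: prefer A, take jar from A; A=[bolt] B=[-] C=[keg,valve,gear,oval,mast,disk,orb,tube,jar]
Tick 10: prefer B, take bolt from A; A=[-] B=[-] C=[keg,valve,gear,oval,mast,disk,orb,tube,jar,bolt]

Answer: 10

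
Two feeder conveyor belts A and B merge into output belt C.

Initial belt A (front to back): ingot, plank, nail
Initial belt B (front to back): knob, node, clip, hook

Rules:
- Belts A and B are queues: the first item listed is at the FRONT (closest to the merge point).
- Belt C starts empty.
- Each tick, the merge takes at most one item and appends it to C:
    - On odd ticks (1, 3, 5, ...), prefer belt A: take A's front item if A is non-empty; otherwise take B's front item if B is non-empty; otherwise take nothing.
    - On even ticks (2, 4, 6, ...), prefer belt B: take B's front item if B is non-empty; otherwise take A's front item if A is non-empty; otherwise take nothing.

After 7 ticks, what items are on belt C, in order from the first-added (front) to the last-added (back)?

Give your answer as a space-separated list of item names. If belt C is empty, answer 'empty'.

Answer: ingot knob plank node nail clip hook

Derivation:
Tick 1: prefer A, take ingot from A; A=[plank,nail] B=[knob,node,clip,hook] C=[ingot]
Tick 2: prefer B, take knob from B; A=[plank,nail] B=[node,clip,hook] C=[ingot,knob]
Tick 3: prefer A, take plank from A; A=[nail] B=[node,clip,hook] C=[ingot,knob,plank]
Tick 4: prefer B, take node from B; A=[nail] B=[clip,hook] C=[ingot,knob,plank,node]
Tick 5: prefer A, take nail from A; A=[-] B=[clip,hook] C=[ingot,knob,plank,node,nail]
Tick 6: prefer B, take clip from B; A=[-] B=[hook] C=[ingot,knob,plank,node,nail,clip]
Tick 7: prefer A, take hook from B; A=[-] B=[-] C=[ingot,knob,plank,node,nail,clip,hook]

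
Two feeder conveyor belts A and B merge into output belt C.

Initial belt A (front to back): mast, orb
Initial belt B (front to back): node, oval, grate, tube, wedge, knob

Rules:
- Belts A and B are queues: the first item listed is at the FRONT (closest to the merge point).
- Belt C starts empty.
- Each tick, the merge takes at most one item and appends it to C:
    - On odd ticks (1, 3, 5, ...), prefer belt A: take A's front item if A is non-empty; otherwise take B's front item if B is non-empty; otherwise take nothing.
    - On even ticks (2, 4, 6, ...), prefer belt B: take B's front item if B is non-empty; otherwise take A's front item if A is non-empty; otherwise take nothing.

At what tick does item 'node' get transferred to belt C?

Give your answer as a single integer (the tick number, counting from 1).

Answer: 2

Derivation:
Tick 1: prefer A, take mast from A; A=[orb] B=[node,oval,grate,tube,wedge,knob] C=[mast]
Tick 2: prefer B, take node from B; A=[orb] B=[oval,grate,tube,wedge,knob] C=[mast,node]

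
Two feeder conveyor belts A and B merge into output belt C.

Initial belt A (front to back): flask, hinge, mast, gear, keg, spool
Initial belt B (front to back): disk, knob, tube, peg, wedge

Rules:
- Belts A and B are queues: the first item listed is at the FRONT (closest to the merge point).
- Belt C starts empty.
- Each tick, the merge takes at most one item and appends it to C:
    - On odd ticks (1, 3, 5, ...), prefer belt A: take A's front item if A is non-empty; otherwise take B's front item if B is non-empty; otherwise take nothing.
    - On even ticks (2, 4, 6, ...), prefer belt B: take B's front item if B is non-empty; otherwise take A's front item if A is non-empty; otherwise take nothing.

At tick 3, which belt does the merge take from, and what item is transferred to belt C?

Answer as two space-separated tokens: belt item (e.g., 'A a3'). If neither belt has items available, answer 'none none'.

Tick 1: prefer A, take flask from A; A=[hinge,mast,gear,keg,spool] B=[disk,knob,tube,peg,wedge] C=[flask]
Tick 2: prefer B, take disk from B; A=[hinge,mast,gear,keg,spool] B=[knob,tube,peg,wedge] C=[flask,disk]
Tick 3: prefer A, take hinge from A; A=[mast,gear,keg,spool] B=[knob,tube,peg,wedge] C=[flask,disk,hinge]

Answer: A hinge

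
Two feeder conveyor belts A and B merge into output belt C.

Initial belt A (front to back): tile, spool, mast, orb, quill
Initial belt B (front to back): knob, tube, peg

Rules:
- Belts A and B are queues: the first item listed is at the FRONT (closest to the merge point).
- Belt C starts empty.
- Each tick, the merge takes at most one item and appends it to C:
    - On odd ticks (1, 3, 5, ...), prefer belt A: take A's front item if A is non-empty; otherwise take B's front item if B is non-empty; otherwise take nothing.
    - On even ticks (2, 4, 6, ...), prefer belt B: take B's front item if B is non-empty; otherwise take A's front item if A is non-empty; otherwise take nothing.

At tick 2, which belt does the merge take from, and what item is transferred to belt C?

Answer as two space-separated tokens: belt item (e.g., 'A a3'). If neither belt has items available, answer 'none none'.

Tick 1: prefer A, take tile from A; A=[spool,mast,orb,quill] B=[knob,tube,peg] C=[tile]
Tick 2: prefer B, take knob from B; A=[spool,mast,orb,quill] B=[tube,peg] C=[tile,knob]

Answer: B knob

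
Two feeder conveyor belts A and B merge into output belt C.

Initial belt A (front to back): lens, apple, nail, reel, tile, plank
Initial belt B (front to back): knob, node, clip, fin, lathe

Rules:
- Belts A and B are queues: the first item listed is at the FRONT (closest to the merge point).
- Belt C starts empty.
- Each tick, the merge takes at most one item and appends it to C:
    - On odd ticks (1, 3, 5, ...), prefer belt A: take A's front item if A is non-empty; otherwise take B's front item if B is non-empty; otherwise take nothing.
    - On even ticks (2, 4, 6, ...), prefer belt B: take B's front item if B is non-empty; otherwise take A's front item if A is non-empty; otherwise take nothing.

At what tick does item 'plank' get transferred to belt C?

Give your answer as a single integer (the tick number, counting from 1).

Tick 1: prefer A, take lens from A; A=[apple,nail,reel,tile,plank] B=[knob,node,clip,fin,lathe] C=[lens]
Tick 2: prefer B, take knob from B; A=[apple,nail,reel,tile,plank] B=[node,clip,fin,lathe] C=[lens,knob]
Tick 3: prefer A, take apple from A; A=[nail,reel,tile,plank] B=[node,clip,fin,lathe] C=[lens,knob,apple]
Tick 4: prefer B, take node from B; A=[nail,reel,tile,plank] B=[clip,fin,lathe] C=[lens,knob,apple,node]
Tick 5: prefer A, take nail from A; A=[reel,tile,plank] B=[clip,fin,lathe] C=[lens,knob,apple,node,nail]
Tick 6: prefer B, take clip from B; A=[reel,tile,plank] B=[fin,lathe] C=[lens,knob,apple,node,nail,clip]
Tick 7: prefer A, take reel from A; A=[tile,plank] B=[fin,lathe] C=[lens,knob,apple,node,nail,clip,reel]
Tick 8: prefer B, take fin from B; A=[tile,plank] B=[lathe] C=[lens,knob,apple,node,nail,clip,reel,fin]
Tick 9: prefer A, take tile from A; A=[plank] B=[lathe] C=[lens,knob,apple,node,nail,clip,reel,fin,tile]
Tick 10: prefer B, take lathe from B; A=[plank] B=[-] C=[lens,knob,apple,node,nail,clip,reel,fin,tile,lathe]
Tick 11: prefer A, take plank from A; A=[-] B=[-] C=[lens,knob,apple,node,nail,clip,reel,fin,tile,lathe,plank]

Answer: 11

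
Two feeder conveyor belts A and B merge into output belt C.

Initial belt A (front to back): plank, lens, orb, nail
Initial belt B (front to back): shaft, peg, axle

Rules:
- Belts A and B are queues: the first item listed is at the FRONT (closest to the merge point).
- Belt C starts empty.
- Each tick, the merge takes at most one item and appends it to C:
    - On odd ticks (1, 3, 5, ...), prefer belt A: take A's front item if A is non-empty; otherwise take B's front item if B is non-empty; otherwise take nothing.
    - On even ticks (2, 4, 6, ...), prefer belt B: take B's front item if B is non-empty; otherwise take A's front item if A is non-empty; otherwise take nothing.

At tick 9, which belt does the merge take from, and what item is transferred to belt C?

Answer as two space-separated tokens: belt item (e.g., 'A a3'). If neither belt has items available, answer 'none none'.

Tick 1: prefer A, take plank from A; A=[lens,orb,nail] B=[shaft,peg,axle] C=[plank]
Tick 2: prefer B, take shaft from B; A=[lens,orb,nail] B=[peg,axle] C=[plank,shaft]
Tick 3: prefer A, take lens from A; A=[orb,nail] B=[peg,axle] C=[plank,shaft,lens]
Tick 4: prefer B, take peg from B; A=[orb,nail] B=[axle] C=[plank,shaft,lens,peg]
Tick 5: prefer A, take orb from A; A=[nail] B=[axle] C=[plank,shaft,lens,peg,orb]
Tick 6: prefer B, take axle from B; A=[nail] B=[-] C=[plank,shaft,lens,peg,orb,axle]
Tick 7: prefer A, take nail from A; A=[-] B=[-] C=[plank,shaft,lens,peg,orb,axle,nail]
Tick 8: prefer B, both empty, nothing taken; A=[-] B=[-] C=[plank,shaft,lens,peg,orb,axle,nail]
Tick 9: prefer A, both empty, nothing taken; A=[-] B=[-] C=[plank,shaft,lens,peg,orb,axle,nail]

Answer: none none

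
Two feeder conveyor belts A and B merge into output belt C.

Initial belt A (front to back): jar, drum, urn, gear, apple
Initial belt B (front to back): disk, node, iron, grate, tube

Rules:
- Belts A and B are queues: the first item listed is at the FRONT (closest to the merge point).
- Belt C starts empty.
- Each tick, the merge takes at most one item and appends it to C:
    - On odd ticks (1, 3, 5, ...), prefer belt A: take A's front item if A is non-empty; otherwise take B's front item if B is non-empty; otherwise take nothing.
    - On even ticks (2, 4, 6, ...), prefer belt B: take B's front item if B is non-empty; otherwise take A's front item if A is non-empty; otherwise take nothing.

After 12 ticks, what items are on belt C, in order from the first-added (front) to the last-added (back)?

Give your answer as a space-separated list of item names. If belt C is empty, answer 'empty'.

Tick 1: prefer A, take jar from A; A=[drum,urn,gear,apple] B=[disk,node,iron,grate,tube] C=[jar]
Tick 2: prefer B, take disk from B; A=[drum,urn,gear,apple] B=[node,iron,grate,tube] C=[jar,disk]
Tick 3: prefer A, take drum from A; A=[urn,gear,apple] B=[node,iron,grate,tube] C=[jar,disk,drum]
Tick 4: prefer B, take node from B; A=[urn,gear,apple] B=[iron,grate,tube] C=[jar,disk,drum,node]
Tick 5: prefer A, take urn from A; A=[gear,apple] B=[iron,grate,tube] C=[jar,disk,drum,node,urn]
Tick 6: prefer B, take iron from B; A=[gear,apple] B=[grate,tube] C=[jar,disk,drum,node,urn,iron]
Tick 7: prefer A, take gear from A; A=[apple] B=[grate,tube] C=[jar,disk,drum,node,urn,iron,gear]
Tick 8: prefer B, take grate from B; A=[apple] B=[tube] C=[jar,disk,drum,node,urn,iron,gear,grate]
Tick 9: prefer A, take apple from A; A=[-] B=[tube] C=[jar,disk,drum,node,urn,iron,gear,grate,apple]
Tick 10: prefer B, take tube from B; A=[-] B=[-] C=[jar,disk,drum,node,urn,iron,gear,grate,apple,tube]
Tick 11: prefer A, both empty, nothing taken; A=[-] B=[-] C=[jar,disk,drum,node,urn,iron,gear,grate,apple,tube]
Tick 12: prefer B, both empty, nothing taken; A=[-] B=[-] C=[jar,disk,drum,node,urn,iron,gear,grate,apple,tube]

Answer: jar disk drum node urn iron gear grate apple tube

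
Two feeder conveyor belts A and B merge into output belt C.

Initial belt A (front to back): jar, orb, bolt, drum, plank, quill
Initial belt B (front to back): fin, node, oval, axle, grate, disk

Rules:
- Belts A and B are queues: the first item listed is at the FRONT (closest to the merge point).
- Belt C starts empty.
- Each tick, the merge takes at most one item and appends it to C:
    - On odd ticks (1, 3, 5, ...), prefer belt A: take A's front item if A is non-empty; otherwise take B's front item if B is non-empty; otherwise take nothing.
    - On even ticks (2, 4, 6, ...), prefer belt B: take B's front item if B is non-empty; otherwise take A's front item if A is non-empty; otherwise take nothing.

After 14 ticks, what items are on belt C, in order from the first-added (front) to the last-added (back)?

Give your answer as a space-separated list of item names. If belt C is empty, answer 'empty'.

Answer: jar fin orb node bolt oval drum axle plank grate quill disk

Derivation:
Tick 1: prefer A, take jar from A; A=[orb,bolt,drum,plank,quill] B=[fin,node,oval,axle,grate,disk] C=[jar]
Tick 2: prefer B, take fin from B; A=[orb,bolt,drum,plank,quill] B=[node,oval,axle,grate,disk] C=[jar,fin]
Tick 3: prefer A, take orb from A; A=[bolt,drum,plank,quill] B=[node,oval,axle,grate,disk] C=[jar,fin,orb]
Tick 4: prefer B, take node from B; A=[bolt,drum,plank,quill] B=[oval,axle,grate,disk] C=[jar,fin,orb,node]
Tick 5: prefer A, take bolt from A; A=[drum,plank,quill] B=[oval,axle,grate,disk] C=[jar,fin,orb,node,bolt]
Tick 6: prefer B, take oval from B; A=[drum,plank,quill] B=[axle,grate,disk] C=[jar,fin,orb,node,bolt,oval]
Tick 7: prefer A, take drum from A; A=[plank,quill] B=[axle,grate,disk] C=[jar,fin,orb,node,bolt,oval,drum]
Tick 8: prefer B, take axle from B; A=[plank,quill] B=[grate,disk] C=[jar,fin,orb,node,bolt,oval,drum,axle]
Tick 9: prefer A, take plank from A; A=[quill] B=[grate,disk] C=[jar,fin,orb,node,bolt,oval,drum,axle,plank]
Tick 10: prefer B, take grate from B; A=[quill] B=[disk] C=[jar,fin,orb,node,bolt,oval,drum,axle,plank,grate]
Tick 11: prefer A, take quill from A; A=[-] B=[disk] C=[jar,fin,orb,node,bolt,oval,drum,axle,plank,grate,quill]
Tick 12: prefer B, take disk from B; A=[-] B=[-] C=[jar,fin,orb,node,bolt,oval,drum,axle,plank,grate,quill,disk]
Tick 13: prefer A, both empty, nothing taken; A=[-] B=[-] C=[jar,fin,orb,node,bolt,oval,drum,axle,plank,grate,quill,disk]
Tick 14: prefer B, both empty, nothing taken; A=[-] B=[-] C=[jar,fin,orb,node,bolt,oval,drum,axle,plank,grate,quill,disk]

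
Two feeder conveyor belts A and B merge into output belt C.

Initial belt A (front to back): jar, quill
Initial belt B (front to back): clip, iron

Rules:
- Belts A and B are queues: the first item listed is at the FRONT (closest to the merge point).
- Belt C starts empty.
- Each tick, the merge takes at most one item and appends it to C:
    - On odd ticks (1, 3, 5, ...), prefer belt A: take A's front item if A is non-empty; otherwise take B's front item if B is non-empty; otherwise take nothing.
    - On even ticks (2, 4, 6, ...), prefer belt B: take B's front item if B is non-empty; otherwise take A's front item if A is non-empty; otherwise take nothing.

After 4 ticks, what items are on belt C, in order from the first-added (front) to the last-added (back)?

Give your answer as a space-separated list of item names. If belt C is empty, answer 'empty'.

Answer: jar clip quill iron

Derivation:
Tick 1: prefer A, take jar from A; A=[quill] B=[clip,iron] C=[jar]
Tick 2: prefer B, take clip from B; A=[quill] B=[iron] C=[jar,clip]
Tick 3: prefer A, take quill from A; A=[-] B=[iron] C=[jar,clip,quill]
Tick 4: prefer B, take iron from B; A=[-] B=[-] C=[jar,clip,quill,iron]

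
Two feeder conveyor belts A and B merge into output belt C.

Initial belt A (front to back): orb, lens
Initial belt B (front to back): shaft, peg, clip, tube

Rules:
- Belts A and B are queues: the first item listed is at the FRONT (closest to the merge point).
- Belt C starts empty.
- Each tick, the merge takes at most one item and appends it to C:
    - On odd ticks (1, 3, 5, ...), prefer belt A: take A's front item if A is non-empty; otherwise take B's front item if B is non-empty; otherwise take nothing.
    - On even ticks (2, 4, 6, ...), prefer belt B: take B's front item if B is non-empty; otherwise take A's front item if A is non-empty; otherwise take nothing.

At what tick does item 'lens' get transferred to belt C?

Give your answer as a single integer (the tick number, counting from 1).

Answer: 3

Derivation:
Tick 1: prefer A, take orb from A; A=[lens] B=[shaft,peg,clip,tube] C=[orb]
Tick 2: prefer B, take shaft from B; A=[lens] B=[peg,clip,tube] C=[orb,shaft]
Tick 3: prefer A, take lens from A; A=[-] B=[peg,clip,tube] C=[orb,shaft,lens]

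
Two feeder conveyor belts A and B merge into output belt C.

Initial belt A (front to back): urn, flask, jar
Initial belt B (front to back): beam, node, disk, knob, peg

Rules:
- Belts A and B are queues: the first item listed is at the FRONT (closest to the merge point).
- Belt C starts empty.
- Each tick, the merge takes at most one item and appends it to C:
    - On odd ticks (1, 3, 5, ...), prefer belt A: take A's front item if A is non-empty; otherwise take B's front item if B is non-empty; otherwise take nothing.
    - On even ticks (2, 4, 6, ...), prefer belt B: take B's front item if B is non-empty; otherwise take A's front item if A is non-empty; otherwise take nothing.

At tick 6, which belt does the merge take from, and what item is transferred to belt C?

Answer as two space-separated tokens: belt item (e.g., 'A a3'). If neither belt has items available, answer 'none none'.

Answer: B disk

Derivation:
Tick 1: prefer A, take urn from A; A=[flask,jar] B=[beam,node,disk,knob,peg] C=[urn]
Tick 2: prefer B, take beam from B; A=[flask,jar] B=[node,disk,knob,peg] C=[urn,beam]
Tick 3: prefer A, take flask from A; A=[jar] B=[node,disk,knob,peg] C=[urn,beam,flask]
Tick 4: prefer B, take node from B; A=[jar] B=[disk,knob,peg] C=[urn,beam,flask,node]
Tick 5: prefer A, take jar from A; A=[-] B=[disk,knob,peg] C=[urn,beam,flask,node,jar]
Tick 6: prefer B, take disk from B; A=[-] B=[knob,peg] C=[urn,beam,flask,node,jar,disk]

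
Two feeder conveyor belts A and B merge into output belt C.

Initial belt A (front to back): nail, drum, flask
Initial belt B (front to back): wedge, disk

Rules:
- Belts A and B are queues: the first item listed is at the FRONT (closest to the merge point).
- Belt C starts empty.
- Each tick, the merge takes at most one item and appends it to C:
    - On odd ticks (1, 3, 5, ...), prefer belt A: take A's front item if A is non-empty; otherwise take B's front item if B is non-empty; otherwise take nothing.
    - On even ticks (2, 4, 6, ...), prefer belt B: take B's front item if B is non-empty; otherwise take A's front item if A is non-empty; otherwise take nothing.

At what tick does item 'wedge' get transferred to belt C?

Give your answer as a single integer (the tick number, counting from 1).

Answer: 2

Derivation:
Tick 1: prefer A, take nail from A; A=[drum,flask] B=[wedge,disk] C=[nail]
Tick 2: prefer B, take wedge from B; A=[drum,flask] B=[disk] C=[nail,wedge]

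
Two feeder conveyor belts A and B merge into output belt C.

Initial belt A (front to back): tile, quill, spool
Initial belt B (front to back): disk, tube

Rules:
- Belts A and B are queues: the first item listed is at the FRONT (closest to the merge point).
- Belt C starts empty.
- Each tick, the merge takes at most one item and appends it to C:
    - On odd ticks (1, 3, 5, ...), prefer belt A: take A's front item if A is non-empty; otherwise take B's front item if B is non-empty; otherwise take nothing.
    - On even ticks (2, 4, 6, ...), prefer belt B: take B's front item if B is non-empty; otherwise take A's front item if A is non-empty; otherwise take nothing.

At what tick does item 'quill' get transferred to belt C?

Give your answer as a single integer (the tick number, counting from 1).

Answer: 3

Derivation:
Tick 1: prefer A, take tile from A; A=[quill,spool] B=[disk,tube] C=[tile]
Tick 2: prefer B, take disk from B; A=[quill,spool] B=[tube] C=[tile,disk]
Tick 3: prefer A, take quill from A; A=[spool] B=[tube] C=[tile,disk,quill]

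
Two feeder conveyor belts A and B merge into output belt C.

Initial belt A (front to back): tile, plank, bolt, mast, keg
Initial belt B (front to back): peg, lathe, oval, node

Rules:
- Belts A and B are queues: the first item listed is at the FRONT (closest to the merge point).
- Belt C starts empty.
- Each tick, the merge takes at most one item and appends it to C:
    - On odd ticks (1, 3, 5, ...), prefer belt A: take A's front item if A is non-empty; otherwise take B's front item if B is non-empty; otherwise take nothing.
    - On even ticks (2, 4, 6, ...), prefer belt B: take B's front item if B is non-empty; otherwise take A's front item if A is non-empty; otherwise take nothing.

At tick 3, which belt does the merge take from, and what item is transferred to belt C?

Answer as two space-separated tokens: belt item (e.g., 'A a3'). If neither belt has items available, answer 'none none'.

Tick 1: prefer A, take tile from A; A=[plank,bolt,mast,keg] B=[peg,lathe,oval,node] C=[tile]
Tick 2: prefer B, take peg from B; A=[plank,bolt,mast,keg] B=[lathe,oval,node] C=[tile,peg]
Tick 3: prefer A, take plank from A; A=[bolt,mast,keg] B=[lathe,oval,node] C=[tile,peg,plank]

Answer: A plank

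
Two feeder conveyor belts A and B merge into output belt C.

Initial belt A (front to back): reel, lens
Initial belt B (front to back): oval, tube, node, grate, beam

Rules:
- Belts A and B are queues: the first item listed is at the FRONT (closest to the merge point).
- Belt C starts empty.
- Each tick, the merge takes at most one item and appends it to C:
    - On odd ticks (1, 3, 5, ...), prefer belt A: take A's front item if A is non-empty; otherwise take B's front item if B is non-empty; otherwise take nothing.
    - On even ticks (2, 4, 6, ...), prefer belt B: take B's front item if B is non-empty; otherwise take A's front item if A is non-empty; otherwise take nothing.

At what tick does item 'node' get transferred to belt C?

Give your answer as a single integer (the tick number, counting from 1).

Answer: 5

Derivation:
Tick 1: prefer A, take reel from A; A=[lens] B=[oval,tube,node,grate,beam] C=[reel]
Tick 2: prefer B, take oval from B; A=[lens] B=[tube,node,grate,beam] C=[reel,oval]
Tick 3: prefer A, take lens from A; A=[-] B=[tube,node,grate,beam] C=[reel,oval,lens]
Tick 4: prefer B, take tube from B; A=[-] B=[node,grate,beam] C=[reel,oval,lens,tube]
Tick 5: prefer A, take node from B; A=[-] B=[grate,beam] C=[reel,oval,lens,tube,node]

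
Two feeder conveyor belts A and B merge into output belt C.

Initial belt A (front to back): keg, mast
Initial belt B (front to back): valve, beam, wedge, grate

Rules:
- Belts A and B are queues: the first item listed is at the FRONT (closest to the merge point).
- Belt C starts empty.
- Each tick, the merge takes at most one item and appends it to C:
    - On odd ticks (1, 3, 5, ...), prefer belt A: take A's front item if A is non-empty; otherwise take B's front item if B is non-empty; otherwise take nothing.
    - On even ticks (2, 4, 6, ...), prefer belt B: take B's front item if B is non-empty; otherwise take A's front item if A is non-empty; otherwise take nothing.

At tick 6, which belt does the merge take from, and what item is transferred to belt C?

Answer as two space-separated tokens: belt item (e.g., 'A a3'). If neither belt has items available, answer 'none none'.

Tick 1: prefer A, take keg from A; A=[mast] B=[valve,beam,wedge,grate] C=[keg]
Tick 2: prefer B, take valve from B; A=[mast] B=[beam,wedge,grate] C=[keg,valve]
Tick 3: prefer A, take mast from A; A=[-] B=[beam,wedge,grate] C=[keg,valve,mast]
Tick 4: prefer B, take beam from B; A=[-] B=[wedge,grate] C=[keg,valve,mast,beam]
Tick 5: prefer A, take wedge from B; A=[-] B=[grate] C=[keg,valve,mast,beam,wedge]
Tick 6: prefer B, take grate from B; A=[-] B=[-] C=[keg,valve,mast,beam,wedge,grate]

Answer: B grate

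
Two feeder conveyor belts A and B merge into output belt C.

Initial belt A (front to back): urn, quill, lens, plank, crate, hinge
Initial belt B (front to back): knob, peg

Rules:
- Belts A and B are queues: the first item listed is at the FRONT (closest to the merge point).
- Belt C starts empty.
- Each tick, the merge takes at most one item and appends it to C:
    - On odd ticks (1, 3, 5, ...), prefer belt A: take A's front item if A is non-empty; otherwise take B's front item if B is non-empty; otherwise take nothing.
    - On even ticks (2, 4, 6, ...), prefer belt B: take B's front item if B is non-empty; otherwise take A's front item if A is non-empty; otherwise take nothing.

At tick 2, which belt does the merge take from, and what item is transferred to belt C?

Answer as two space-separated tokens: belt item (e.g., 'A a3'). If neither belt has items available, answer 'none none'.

Answer: B knob

Derivation:
Tick 1: prefer A, take urn from A; A=[quill,lens,plank,crate,hinge] B=[knob,peg] C=[urn]
Tick 2: prefer B, take knob from B; A=[quill,lens,plank,crate,hinge] B=[peg] C=[urn,knob]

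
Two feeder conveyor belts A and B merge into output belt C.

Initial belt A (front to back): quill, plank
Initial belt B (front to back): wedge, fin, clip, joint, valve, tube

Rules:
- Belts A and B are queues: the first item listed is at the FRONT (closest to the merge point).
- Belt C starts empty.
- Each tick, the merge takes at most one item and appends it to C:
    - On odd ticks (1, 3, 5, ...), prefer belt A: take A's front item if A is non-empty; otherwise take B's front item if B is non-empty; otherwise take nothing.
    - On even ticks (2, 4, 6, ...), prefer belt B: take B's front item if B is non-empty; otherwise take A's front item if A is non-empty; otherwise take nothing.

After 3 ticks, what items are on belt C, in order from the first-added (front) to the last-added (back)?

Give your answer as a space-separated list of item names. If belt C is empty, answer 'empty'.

Answer: quill wedge plank

Derivation:
Tick 1: prefer A, take quill from A; A=[plank] B=[wedge,fin,clip,joint,valve,tube] C=[quill]
Tick 2: prefer B, take wedge from B; A=[plank] B=[fin,clip,joint,valve,tube] C=[quill,wedge]
Tick 3: prefer A, take plank from A; A=[-] B=[fin,clip,joint,valve,tube] C=[quill,wedge,plank]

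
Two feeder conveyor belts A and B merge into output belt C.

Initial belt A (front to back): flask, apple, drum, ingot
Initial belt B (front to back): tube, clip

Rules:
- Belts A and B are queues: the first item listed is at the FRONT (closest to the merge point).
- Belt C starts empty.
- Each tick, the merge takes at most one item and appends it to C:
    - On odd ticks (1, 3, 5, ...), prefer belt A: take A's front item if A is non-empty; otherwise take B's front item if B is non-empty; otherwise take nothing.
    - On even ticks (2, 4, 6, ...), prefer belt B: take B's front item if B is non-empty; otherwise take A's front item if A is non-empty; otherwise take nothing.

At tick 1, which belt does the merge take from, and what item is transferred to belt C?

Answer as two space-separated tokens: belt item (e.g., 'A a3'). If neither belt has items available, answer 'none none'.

Tick 1: prefer A, take flask from A; A=[apple,drum,ingot] B=[tube,clip] C=[flask]

Answer: A flask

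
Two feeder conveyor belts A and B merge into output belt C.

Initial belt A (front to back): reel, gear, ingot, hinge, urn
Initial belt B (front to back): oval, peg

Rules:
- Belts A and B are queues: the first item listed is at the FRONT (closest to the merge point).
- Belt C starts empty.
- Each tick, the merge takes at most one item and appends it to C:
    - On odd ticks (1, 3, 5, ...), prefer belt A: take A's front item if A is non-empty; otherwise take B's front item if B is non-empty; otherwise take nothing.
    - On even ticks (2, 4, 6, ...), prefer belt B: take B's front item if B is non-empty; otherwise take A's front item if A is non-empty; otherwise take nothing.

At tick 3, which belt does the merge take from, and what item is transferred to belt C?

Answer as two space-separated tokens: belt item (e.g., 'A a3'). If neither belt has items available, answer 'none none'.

Answer: A gear

Derivation:
Tick 1: prefer A, take reel from A; A=[gear,ingot,hinge,urn] B=[oval,peg] C=[reel]
Tick 2: prefer B, take oval from B; A=[gear,ingot,hinge,urn] B=[peg] C=[reel,oval]
Tick 3: prefer A, take gear from A; A=[ingot,hinge,urn] B=[peg] C=[reel,oval,gear]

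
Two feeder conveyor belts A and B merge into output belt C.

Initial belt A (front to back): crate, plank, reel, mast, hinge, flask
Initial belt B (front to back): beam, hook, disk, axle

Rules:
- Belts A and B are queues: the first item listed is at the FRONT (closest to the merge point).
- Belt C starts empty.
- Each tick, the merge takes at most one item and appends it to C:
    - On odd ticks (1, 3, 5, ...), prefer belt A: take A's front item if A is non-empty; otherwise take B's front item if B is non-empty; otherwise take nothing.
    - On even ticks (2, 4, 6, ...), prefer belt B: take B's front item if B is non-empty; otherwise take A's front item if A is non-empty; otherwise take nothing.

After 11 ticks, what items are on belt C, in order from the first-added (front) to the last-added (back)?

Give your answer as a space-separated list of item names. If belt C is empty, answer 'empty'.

Answer: crate beam plank hook reel disk mast axle hinge flask

Derivation:
Tick 1: prefer A, take crate from A; A=[plank,reel,mast,hinge,flask] B=[beam,hook,disk,axle] C=[crate]
Tick 2: prefer B, take beam from B; A=[plank,reel,mast,hinge,flask] B=[hook,disk,axle] C=[crate,beam]
Tick 3: prefer A, take plank from A; A=[reel,mast,hinge,flask] B=[hook,disk,axle] C=[crate,beam,plank]
Tick 4: prefer B, take hook from B; A=[reel,mast,hinge,flask] B=[disk,axle] C=[crate,beam,plank,hook]
Tick 5: prefer A, take reel from A; A=[mast,hinge,flask] B=[disk,axle] C=[crate,beam,plank,hook,reel]
Tick 6: prefer B, take disk from B; A=[mast,hinge,flask] B=[axle] C=[crate,beam,plank,hook,reel,disk]
Tick 7: prefer A, take mast from A; A=[hinge,flask] B=[axle] C=[crate,beam,plank,hook,reel,disk,mast]
Tick 8: prefer B, take axle from B; A=[hinge,flask] B=[-] C=[crate,beam,plank,hook,reel,disk,mast,axle]
Tick 9: prefer A, take hinge from A; A=[flask] B=[-] C=[crate,beam,plank,hook,reel,disk,mast,axle,hinge]
Tick 10: prefer B, take flask from A; A=[-] B=[-] C=[crate,beam,plank,hook,reel,disk,mast,axle,hinge,flask]
Tick 11: prefer A, both empty, nothing taken; A=[-] B=[-] C=[crate,beam,plank,hook,reel,disk,mast,axle,hinge,flask]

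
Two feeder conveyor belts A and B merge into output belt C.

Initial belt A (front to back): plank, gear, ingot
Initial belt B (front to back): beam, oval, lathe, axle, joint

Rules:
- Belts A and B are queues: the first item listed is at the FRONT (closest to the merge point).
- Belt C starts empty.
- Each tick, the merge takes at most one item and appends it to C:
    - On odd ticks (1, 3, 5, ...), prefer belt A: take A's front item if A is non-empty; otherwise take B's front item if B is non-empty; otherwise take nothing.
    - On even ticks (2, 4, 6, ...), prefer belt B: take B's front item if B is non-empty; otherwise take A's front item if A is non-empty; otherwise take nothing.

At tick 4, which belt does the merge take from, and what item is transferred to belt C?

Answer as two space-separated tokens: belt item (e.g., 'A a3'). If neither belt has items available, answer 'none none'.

Answer: B oval

Derivation:
Tick 1: prefer A, take plank from A; A=[gear,ingot] B=[beam,oval,lathe,axle,joint] C=[plank]
Tick 2: prefer B, take beam from B; A=[gear,ingot] B=[oval,lathe,axle,joint] C=[plank,beam]
Tick 3: prefer A, take gear from A; A=[ingot] B=[oval,lathe,axle,joint] C=[plank,beam,gear]
Tick 4: prefer B, take oval from B; A=[ingot] B=[lathe,axle,joint] C=[plank,beam,gear,oval]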